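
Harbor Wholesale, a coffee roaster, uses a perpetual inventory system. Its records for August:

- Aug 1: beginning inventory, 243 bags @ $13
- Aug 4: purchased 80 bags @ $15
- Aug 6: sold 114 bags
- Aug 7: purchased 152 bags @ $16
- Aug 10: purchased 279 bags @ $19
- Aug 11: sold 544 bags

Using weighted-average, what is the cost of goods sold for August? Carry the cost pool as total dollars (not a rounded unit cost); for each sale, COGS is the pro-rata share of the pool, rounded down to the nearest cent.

After Aug 1: 243 on hand, pool $3,159.00 (≈ $13.0000 each)
After Aug 4: 323 on hand, pool $4,359.00 (≈ $13.4954 each)
Aug 6, sell 114: 114/323 × $4,359.00 → $1,538.47
After Aug 7: 361 on hand, pool $5,252.53 (≈ $14.5499 each)
After Aug 10: 640 on hand, pool $10,553.53 (≈ $16.4899 each)
Aug 11, sell 544: 544/640 × $10,553.53 → $8,970.50
Total COGS = $1,538.47 + $8,970.50 = $10,508.97
Ending inventory (cost pool remaining) = $1,583.03

COGS = $10,508.97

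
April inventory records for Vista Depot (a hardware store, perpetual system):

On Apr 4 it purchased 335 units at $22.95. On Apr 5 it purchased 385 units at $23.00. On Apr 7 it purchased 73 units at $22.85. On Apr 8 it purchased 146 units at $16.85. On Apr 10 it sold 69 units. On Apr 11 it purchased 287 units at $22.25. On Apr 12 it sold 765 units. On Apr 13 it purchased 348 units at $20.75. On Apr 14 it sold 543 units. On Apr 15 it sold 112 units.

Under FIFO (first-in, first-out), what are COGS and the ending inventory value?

COGS = $32,514.40; ending inventory = $1,763.75

Apr 10, 69 sold [FIFO — oldest first]: 69 @ $22.95 = $1,583.55
Apr 12, 765 sold [FIFO — oldest first]: 266 @ $22.95 + 385 @ $23.00 + 73 @ $22.85 + 41 @ $16.85 = $17,318.60
Apr 14, 543 sold [FIFO — oldest first]: 105 @ $16.85 + 287 @ $22.25 + 151 @ $20.75 = $11,288.25
Apr 15, 112 sold [FIFO — oldest first]: 112 @ $20.75 = $2,324.00
Total COGS = $1,583.55 + $17,318.60 + $11,288.25 + $2,324.00 = $32,514.40
Ending inventory: 85 @ $20.75 = $1,763.75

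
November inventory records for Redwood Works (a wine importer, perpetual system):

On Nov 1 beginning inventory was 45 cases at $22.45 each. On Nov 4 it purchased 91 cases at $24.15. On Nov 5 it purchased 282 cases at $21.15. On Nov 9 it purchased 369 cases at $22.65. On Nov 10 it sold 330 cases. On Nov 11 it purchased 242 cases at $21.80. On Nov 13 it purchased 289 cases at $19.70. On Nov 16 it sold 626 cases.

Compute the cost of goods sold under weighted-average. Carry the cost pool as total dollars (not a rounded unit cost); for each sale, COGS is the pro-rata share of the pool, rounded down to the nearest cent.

After Nov 1: 45 on hand, pool $1,010.25 (≈ $22.4500 each)
After Nov 4: 136 on hand, pool $3,207.90 (≈ $23.5875 each)
After Nov 5: 418 on hand, pool $9,172.20 (≈ $21.9431 each)
After Nov 9: 787 on hand, pool $17,530.05 (≈ $22.2745 each)
Nov 10, sell 330: 330/787 × $17,530.05 → $7,350.59
After Nov 11: 699 on hand, pool $15,455.06 (≈ $22.1102 each)
After Nov 13: 988 on hand, pool $21,148.36 (≈ $21.4052 each)
Nov 16, sell 626: 626/988 × $21,148.36 → $13,399.66
Total COGS = $7,350.59 + $13,399.66 = $20,750.25
Ending inventory (cost pool remaining) = $7,748.70
Check: goods available $28,498.95 = COGS $20,750.25 + ending $7,748.70

COGS = $20,750.25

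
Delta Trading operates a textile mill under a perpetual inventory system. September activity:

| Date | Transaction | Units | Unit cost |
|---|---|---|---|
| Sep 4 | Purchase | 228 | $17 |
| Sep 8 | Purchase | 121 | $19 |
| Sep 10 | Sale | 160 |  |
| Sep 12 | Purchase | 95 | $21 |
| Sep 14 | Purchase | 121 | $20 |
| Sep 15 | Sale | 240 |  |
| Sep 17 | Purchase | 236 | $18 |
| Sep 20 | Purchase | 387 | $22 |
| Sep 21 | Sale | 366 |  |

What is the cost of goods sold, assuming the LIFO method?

COGS = $15,837

Sep 10, 160 sold [LIFO — newest first]: 121 @ $19 + 39 @ $17 = $2,962
Sep 15, 240 sold [LIFO — newest first]: 121 @ $20 + 95 @ $21 + 24 @ $17 = $4,823
Sep 21, 366 sold [LIFO — newest first]: 366 @ $22 = $8,052
Total COGS = $2,962 + $4,823 + $8,052 = $15,837
Ending inventory: 165 @ $17 + 236 @ $18 + 21 @ $22 = $7,515
Check: goods available $23,352 = COGS $15,837 + ending $7,515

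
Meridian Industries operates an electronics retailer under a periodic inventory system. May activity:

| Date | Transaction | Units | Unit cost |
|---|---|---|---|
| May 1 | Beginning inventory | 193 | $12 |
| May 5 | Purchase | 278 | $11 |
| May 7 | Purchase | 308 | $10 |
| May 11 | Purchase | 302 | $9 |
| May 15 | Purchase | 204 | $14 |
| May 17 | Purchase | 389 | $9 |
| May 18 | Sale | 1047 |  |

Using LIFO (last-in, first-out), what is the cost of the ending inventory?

Ending inventory = $6,934

May 18, 1047 sold [LIFO — newest first]: 389 @ $9 + 204 @ $14 + 302 @ $9 + 152 @ $10 = $10,595
Ending inventory: 193 @ $12 + 278 @ $11 + 156 @ $10 = $6,934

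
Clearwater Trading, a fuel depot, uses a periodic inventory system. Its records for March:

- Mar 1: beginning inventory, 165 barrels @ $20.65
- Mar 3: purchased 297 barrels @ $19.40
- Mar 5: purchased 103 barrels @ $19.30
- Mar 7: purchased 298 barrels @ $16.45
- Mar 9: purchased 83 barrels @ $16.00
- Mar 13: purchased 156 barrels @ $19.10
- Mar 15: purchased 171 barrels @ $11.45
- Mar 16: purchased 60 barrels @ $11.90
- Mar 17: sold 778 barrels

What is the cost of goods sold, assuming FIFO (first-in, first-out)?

COGS = $14,660.80

Mar 17, 778 sold [FIFO — oldest first]: 165 @ $20.65 + 297 @ $19.40 + 103 @ $19.30 + 213 @ $16.45 = $14,660.80
Ending inventory: 85 @ $16.45 + 83 @ $16.00 + 156 @ $19.10 + 171 @ $11.45 + 60 @ $11.90 = $8,377.80
Check: goods available $23,038.60 = COGS $14,660.80 + ending $8,377.80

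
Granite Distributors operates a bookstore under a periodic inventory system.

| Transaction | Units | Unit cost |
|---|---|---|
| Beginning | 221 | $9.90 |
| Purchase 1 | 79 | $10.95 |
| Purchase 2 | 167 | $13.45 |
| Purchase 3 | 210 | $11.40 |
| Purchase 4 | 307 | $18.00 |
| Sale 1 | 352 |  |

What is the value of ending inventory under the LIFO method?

Ending inventory = $7,180.10

Sale 1 (352) [LIFO — newest first]: 307 @ $18.00 + 45 @ $11.40 = $6,039.00
Ending inventory: 221 @ $9.90 + 79 @ $10.95 + 167 @ $13.45 + 165 @ $11.40 = $7,180.10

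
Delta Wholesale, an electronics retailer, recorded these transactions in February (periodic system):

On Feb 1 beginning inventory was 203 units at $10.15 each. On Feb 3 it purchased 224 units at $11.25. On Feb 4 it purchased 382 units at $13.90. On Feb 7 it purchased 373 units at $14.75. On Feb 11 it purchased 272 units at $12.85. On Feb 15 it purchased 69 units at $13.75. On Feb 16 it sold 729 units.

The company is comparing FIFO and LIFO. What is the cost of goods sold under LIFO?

COGS = $10,154.20

FIFO COGS: 203 @ $10.15 + 224 @ $11.25 + 302 @ $13.90 = $8,778.25
LIFO COGS: 69 @ $13.75 + 272 @ $12.85 + 373 @ $14.75 + 15 @ $13.90 = $10,154.20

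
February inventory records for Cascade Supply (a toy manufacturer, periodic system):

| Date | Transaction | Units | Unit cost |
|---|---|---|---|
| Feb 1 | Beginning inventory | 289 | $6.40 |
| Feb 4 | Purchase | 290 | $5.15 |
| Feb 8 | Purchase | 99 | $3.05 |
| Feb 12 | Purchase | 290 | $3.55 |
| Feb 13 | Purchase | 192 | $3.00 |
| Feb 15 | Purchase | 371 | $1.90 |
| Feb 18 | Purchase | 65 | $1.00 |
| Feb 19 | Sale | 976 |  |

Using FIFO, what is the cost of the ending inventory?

Feb 19, 976 sold [FIFO — oldest first]: 289 @ $6.40 + 290 @ $5.15 + 99 @ $3.05 + 290 @ $3.55 + 8 @ $3.00 = $4,698.55
Ending inventory: 184 @ $3.00 + 371 @ $1.90 + 65 @ $1.00 = $1,321.90
Check: goods available $6,020.45 = COGS $4,698.55 + ending $1,321.90

Ending inventory = $1,321.90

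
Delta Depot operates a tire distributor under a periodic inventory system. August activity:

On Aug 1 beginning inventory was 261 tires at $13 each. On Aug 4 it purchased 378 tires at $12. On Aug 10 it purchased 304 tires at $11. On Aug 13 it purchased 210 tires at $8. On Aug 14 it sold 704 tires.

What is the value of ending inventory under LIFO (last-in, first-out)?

Ending inventory = $5,649

Aug 14, 704 sold [LIFO — newest first]: 210 @ $8 + 304 @ $11 + 190 @ $12 = $7,304
Ending inventory: 261 @ $13 + 188 @ $12 = $5,649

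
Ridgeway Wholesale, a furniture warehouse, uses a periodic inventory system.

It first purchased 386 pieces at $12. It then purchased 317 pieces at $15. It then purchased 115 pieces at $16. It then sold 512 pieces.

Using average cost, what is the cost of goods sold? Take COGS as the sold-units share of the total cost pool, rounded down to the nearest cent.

Sale 1, sell 512: 512/818 × $11,227.00 → $7,027.16
Ending inventory (cost pool remaining) = $4,199.84
Check: goods available $11,227.00 = COGS $7,027.16 + ending $4,199.84

COGS = $7,027.16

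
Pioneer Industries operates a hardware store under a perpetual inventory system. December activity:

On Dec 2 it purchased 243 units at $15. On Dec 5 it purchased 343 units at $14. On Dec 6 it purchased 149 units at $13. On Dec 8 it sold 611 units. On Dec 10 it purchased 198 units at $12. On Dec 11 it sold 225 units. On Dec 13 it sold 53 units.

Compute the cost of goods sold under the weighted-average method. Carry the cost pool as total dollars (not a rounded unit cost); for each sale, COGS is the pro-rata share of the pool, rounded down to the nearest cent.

COGS = $12,195.94

After Dec 2: 243 on hand, pool $3,645.00 (≈ $15.0000 each)
After Dec 5: 586 on hand, pool $8,447.00 (≈ $14.4147 each)
After Dec 6: 735 on hand, pool $10,384.00 (≈ $14.1279 each)
Dec 8, sell 611: 611/735 × $10,384.00 → $8,632.14
After Dec 10: 322 on hand, pool $4,127.86 (≈ $12.8194 each)
Dec 11, sell 225: 225/322 × $4,127.86 → $2,884.37
Dec 13, sell 53: 53/97 × $1,243.49 → $679.43
Total COGS = $8,632.14 + $2,884.37 + $679.43 = $12,195.94
Ending inventory (cost pool remaining) = $564.06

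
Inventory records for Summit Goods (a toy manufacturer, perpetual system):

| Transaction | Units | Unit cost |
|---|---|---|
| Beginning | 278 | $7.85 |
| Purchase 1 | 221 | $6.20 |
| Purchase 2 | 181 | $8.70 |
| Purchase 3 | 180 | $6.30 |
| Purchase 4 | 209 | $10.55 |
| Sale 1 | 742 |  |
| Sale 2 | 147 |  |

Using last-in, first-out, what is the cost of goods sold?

Sale 1 (742) [LIFO — newest first]: 209 @ $10.55 + 180 @ $6.30 + 181 @ $8.70 + 172 @ $6.20 = $5,980.05
Sale 2 (147) [LIFO — newest first]: 49 @ $6.20 + 98 @ $7.85 = $1,073.10
Total COGS = $5,980.05 + $1,073.10 = $7,053.15
Ending inventory: 180 @ $7.85 = $1,413.00

COGS = $7,053.15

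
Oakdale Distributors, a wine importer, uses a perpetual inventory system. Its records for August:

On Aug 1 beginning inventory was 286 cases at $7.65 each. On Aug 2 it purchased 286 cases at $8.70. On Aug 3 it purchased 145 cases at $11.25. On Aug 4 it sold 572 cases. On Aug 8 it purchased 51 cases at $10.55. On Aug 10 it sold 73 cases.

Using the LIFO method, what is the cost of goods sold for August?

COGS = $5,904.45

Aug 4, 572 sold [LIFO — newest first]: 145 @ $11.25 + 286 @ $8.70 + 141 @ $7.65 = $5,198.10
Aug 10, 73 sold [LIFO — newest first]: 51 @ $10.55 + 22 @ $7.65 = $706.35
Total COGS = $5,198.10 + $706.35 = $5,904.45
Ending inventory: 123 @ $7.65 = $940.95
Check: goods available $6,845.40 = COGS $5,904.45 + ending $940.95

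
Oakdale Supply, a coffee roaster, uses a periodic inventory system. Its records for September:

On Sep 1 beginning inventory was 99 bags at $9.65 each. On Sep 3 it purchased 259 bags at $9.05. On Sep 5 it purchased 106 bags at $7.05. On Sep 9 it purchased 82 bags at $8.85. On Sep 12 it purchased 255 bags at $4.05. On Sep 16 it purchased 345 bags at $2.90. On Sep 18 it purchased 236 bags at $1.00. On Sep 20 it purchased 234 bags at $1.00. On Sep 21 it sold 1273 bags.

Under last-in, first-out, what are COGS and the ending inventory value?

Sep 21, 1273 sold [LIFO — newest first]: 234 @ $1.00 + 236 @ $1.00 + 345 @ $2.90 + 255 @ $4.05 + 82 @ $8.85 + 106 @ $7.05 + 15 @ $9.05 = $4,112.00
Ending inventory: 99 @ $9.65 + 244 @ $9.05 = $3,163.55

COGS = $4,112.00; ending inventory = $3,163.55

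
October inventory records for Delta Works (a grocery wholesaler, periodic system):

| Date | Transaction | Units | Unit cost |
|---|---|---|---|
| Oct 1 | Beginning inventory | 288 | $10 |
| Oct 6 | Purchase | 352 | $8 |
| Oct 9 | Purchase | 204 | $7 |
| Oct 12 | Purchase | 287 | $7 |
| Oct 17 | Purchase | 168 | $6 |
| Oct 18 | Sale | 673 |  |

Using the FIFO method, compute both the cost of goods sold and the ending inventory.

COGS = $5,927; ending inventory = $4,214

Oct 18, 673 sold [FIFO — oldest first]: 288 @ $10 + 352 @ $8 + 33 @ $7 = $5,927
Ending inventory: 171 @ $7 + 287 @ $7 + 168 @ $6 = $4,214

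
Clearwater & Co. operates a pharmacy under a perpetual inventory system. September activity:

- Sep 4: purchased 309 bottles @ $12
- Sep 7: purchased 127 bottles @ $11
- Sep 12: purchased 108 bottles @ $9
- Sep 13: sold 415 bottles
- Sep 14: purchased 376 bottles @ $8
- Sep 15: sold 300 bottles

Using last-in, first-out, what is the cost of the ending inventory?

Sep 13, 415 sold [LIFO — newest first]: 108 @ $9 + 127 @ $11 + 180 @ $12 = $4,529
Sep 15, 300 sold [LIFO — newest first]: 300 @ $8 = $2,400
Total COGS = $4,529 + $2,400 = $6,929
Ending inventory: 129 @ $12 + 76 @ $8 = $2,156
Check: goods available $9,085 = COGS $6,929 + ending $2,156

Ending inventory = $2,156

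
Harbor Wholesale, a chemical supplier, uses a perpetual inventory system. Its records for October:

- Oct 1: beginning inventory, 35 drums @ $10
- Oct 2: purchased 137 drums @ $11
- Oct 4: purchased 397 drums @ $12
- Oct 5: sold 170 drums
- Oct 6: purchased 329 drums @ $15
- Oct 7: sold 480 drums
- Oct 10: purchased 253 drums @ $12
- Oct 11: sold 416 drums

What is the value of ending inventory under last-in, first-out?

Oct 5, 170 sold [LIFO — newest first]: 170 @ $12 = $2,040
Oct 7, 480 sold [LIFO — newest first]: 329 @ $15 + 151 @ $12 = $6,747
Oct 11, 416 sold [LIFO — newest first]: 253 @ $12 + 76 @ $12 + 87 @ $11 = $4,905
Total COGS = $2,040 + $6,747 + $4,905 = $13,692
Ending inventory: 35 @ $10 + 50 @ $11 = $900
Check: goods available $14,592 = COGS $13,692 + ending $900

Ending inventory = $900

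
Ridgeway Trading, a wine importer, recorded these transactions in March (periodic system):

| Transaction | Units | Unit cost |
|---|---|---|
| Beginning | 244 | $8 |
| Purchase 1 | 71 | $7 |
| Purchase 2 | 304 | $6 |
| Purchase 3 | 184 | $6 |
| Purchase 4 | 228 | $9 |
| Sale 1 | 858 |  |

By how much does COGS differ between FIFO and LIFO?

FIFO COGS: 244 @ $8 + 71 @ $7 + 304 @ $6 + 184 @ $6 + 55 @ $9 = $5,872
LIFO COGS: 228 @ $9 + 184 @ $6 + 304 @ $6 + 71 @ $7 + 71 @ $8 = $6,045
Difference = |$5,872 − $6,045| = $173

$173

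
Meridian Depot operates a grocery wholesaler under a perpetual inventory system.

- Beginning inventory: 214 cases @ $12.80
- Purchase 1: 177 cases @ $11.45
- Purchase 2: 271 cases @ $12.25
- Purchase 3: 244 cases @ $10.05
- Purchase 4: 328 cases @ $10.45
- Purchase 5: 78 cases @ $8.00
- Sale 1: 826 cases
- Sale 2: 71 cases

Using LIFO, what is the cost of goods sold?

COGS = $9,529.55

Sale 1 (826) [LIFO — newest first]: 78 @ $8.00 + 328 @ $10.45 + 244 @ $10.05 + 176 @ $12.25 = $8,659.80
Sale 2 (71) [LIFO — newest first]: 71 @ $12.25 = $869.75
Total COGS = $8,659.80 + $869.75 = $9,529.55
Ending inventory: 214 @ $12.80 + 177 @ $11.45 + 24 @ $12.25 = $5,059.85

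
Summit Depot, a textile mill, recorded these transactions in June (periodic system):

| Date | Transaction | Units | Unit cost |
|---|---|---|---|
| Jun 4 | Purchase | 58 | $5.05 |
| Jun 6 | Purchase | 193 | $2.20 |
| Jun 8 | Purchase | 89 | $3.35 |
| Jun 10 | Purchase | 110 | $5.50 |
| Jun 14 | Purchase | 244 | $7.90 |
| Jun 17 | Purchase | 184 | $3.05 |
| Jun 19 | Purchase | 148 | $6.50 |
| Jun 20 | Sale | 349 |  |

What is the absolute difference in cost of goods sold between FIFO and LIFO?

FIFO COGS: 58 @ $5.05 + 193 @ $2.20 + 89 @ $3.35 + 9 @ $5.50 = $1,065.15
LIFO COGS: 148 @ $6.50 + 184 @ $3.05 + 17 @ $7.90 = $1,657.50
Difference = |$1,065.15 − $1,657.50| = $592.35

$592.35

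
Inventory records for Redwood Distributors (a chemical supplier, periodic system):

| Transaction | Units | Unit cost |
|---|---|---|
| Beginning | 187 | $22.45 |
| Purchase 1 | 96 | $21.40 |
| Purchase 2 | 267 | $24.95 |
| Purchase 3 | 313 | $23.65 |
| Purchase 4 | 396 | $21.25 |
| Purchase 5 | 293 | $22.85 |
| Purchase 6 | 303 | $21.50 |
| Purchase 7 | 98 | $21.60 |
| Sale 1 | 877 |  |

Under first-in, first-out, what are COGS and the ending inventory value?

Sale 1 (877) [FIFO — oldest first]: 187 @ $22.45 + 96 @ $21.40 + 267 @ $24.95 + 313 @ $23.65 + 14 @ $21.25 = $20,614.15
Ending inventory: 382 @ $21.25 + 293 @ $22.85 + 303 @ $21.50 + 98 @ $21.60 = $23,443.85

COGS = $20,614.15; ending inventory = $23,443.85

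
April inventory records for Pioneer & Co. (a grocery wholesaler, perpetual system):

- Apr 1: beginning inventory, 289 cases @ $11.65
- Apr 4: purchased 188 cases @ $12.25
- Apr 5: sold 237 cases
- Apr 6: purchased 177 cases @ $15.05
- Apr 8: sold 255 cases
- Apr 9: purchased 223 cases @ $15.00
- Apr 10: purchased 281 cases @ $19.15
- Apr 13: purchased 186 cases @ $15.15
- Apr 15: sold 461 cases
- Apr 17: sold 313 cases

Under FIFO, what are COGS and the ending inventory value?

COGS = $18,696.05; ending inventory = $1,181.70

Apr 5, 237 sold [FIFO — oldest first]: 237 @ $11.65 = $2,761.05
Apr 8, 255 sold [FIFO — oldest first]: 52 @ $11.65 + 188 @ $12.25 + 15 @ $15.05 = $3,134.55
Apr 15, 461 sold [FIFO — oldest first]: 162 @ $15.05 + 223 @ $15.00 + 76 @ $19.15 = $7,238.50
Apr 17, 313 sold [FIFO — oldest first]: 205 @ $19.15 + 108 @ $15.15 = $5,561.95
Total COGS = $2,761.05 + $3,134.55 + $7,238.50 + $5,561.95 = $18,696.05
Ending inventory: 78 @ $15.15 = $1,181.70
Check: goods available $19,877.75 = COGS $18,696.05 + ending $1,181.70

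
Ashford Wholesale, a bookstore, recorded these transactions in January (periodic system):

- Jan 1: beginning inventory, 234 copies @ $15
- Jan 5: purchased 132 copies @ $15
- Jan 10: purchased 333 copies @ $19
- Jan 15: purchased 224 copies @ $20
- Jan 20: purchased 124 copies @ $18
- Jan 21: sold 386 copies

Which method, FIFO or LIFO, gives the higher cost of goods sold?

LIFO

FIFO COGS: 234 @ $15 + 132 @ $15 + 20 @ $19 = $5,870
LIFO COGS: 124 @ $18 + 224 @ $20 + 38 @ $19 = $7,434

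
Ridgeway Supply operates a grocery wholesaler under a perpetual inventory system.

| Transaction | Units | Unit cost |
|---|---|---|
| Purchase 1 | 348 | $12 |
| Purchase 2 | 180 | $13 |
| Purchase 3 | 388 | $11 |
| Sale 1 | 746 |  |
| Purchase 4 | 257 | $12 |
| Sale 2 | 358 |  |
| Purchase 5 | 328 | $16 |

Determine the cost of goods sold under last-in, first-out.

COGS = $13,040

Sale 1 (746) [LIFO — newest first]: 388 @ $11 + 180 @ $13 + 178 @ $12 = $8,744
Sale 2 (358) [LIFO — newest first]: 257 @ $12 + 101 @ $12 = $4,296
Total COGS = $8,744 + $4,296 = $13,040
Ending inventory: 69 @ $12 + 328 @ $16 = $6,076
Check: goods available $19,116 = COGS $13,040 + ending $6,076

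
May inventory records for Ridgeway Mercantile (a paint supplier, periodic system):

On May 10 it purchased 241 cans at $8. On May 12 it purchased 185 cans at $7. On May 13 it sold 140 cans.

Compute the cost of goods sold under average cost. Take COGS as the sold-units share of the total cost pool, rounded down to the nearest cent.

May 13, sell 140: 140/426 × $3,223.00 → $1,059.20
Ending inventory (cost pool remaining) = $2,163.80

COGS = $1,059.20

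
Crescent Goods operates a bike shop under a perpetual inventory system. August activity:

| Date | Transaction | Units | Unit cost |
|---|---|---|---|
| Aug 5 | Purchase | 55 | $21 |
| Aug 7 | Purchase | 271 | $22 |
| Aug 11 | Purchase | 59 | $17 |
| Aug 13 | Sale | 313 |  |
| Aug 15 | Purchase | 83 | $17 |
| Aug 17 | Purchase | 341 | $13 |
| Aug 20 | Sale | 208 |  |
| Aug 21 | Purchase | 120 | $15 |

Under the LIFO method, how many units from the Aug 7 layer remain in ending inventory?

17

Aug 13, 313 sold [LIFO — newest first]: 59 @ $17 + 254 @ $22 = $6,591
Aug 20, 208 sold [LIFO — newest first]: 208 @ $13 = $2,704
Total COGS = $6,591 + $2,704 = $9,295
Ending inventory: 55 @ $21 + 17 @ $22 + 83 @ $17 + 133 @ $13 + 120 @ $15 = $6,469
Check: goods available $15,764 = COGS $9,295 + ending $6,469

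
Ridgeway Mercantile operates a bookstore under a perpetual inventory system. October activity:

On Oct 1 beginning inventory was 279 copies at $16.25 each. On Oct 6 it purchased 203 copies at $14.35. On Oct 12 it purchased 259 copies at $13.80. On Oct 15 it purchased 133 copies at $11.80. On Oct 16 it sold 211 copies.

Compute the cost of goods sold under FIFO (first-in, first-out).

COGS = $3,428.75

Oct 16, 211 sold [FIFO — oldest first]: 211 @ $16.25 = $3,428.75
Ending inventory: 68 @ $16.25 + 203 @ $14.35 + 259 @ $13.80 + 133 @ $11.80 = $9,161.65
Check: goods available $12,590.40 = COGS $3,428.75 + ending $9,161.65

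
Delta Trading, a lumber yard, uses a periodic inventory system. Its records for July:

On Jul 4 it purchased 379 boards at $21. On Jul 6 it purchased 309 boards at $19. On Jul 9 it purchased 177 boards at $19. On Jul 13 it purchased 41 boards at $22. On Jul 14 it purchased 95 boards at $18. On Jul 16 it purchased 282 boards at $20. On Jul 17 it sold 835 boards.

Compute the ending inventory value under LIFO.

Ending inventory = $9,270

Jul 17, 835 sold [LIFO — newest first]: 282 @ $20 + 95 @ $18 + 41 @ $22 + 177 @ $19 + 240 @ $19 = $16,175
Ending inventory: 379 @ $21 + 69 @ $19 = $9,270
Check: goods available $25,445 = COGS $16,175 + ending $9,270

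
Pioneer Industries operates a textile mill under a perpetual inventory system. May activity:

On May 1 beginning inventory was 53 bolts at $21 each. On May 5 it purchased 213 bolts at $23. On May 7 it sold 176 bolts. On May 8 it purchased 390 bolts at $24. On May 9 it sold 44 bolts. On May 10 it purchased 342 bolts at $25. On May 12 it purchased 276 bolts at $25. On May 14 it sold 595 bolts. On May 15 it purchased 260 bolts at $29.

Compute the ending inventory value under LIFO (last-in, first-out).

Ending inventory = $18,383

May 7, 176 sold [LIFO — newest first]: 176 @ $23 = $4,048
May 9, 44 sold [LIFO — newest first]: 44 @ $24 = $1,056
May 14, 595 sold [LIFO — newest first]: 276 @ $25 + 319 @ $25 = $14,875
Total COGS = $4,048 + $1,056 + $14,875 = $19,979
Ending inventory: 53 @ $21 + 37 @ $23 + 346 @ $24 + 23 @ $25 + 260 @ $29 = $18,383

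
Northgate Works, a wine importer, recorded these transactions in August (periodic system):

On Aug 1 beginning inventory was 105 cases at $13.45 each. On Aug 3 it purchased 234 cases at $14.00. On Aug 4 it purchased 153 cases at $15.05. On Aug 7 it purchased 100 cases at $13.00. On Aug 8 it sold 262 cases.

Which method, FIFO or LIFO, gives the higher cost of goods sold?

FIFO COGS: 105 @ $13.45 + 157 @ $14.00 = $3,610.25
LIFO COGS: 100 @ $13.00 + 153 @ $15.05 + 9 @ $14.00 = $3,728.65

LIFO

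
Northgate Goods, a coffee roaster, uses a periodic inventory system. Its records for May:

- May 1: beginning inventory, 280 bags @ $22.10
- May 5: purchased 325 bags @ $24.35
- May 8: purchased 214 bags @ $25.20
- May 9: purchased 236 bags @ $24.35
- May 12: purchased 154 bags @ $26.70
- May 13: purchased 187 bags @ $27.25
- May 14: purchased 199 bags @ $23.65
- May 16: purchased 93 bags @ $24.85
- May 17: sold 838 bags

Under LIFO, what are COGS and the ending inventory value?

May 17, 838 sold [LIFO — newest first]: 93 @ $24.85 + 199 @ $23.65 + 187 @ $27.25 + 154 @ $26.70 + 205 @ $24.35 = $21,216.70
Ending inventory: 280 @ $22.10 + 325 @ $24.35 + 214 @ $25.20 + 31 @ $24.35 = $20,249.40
Check: goods available $41,466.10 = COGS $21,216.70 + ending $20,249.40

COGS = $21,216.70; ending inventory = $20,249.40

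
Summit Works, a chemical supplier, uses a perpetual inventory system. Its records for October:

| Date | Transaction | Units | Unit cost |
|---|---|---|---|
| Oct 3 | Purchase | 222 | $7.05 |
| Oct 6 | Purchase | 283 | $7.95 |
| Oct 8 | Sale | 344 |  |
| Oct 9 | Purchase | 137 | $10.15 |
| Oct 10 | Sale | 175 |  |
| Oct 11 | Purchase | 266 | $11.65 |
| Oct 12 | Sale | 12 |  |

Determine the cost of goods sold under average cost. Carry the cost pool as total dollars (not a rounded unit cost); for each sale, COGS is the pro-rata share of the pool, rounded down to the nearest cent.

COGS = $4,258.31

After Oct 3: 222 on hand, pool $1,565.10 (≈ $7.0500 each)
After Oct 6: 505 on hand, pool $3,814.95 (≈ $7.5544 each)
Oct 8, sell 344: 344/505 × $3,814.95 → $2,598.69
After Oct 9: 298 on hand, pool $2,606.81 (≈ $8.7477 each)
Oct 10, sell 175: 175/298 × $2,606.81 → $1,530.84
After Oct 11: 389 on hand, pool $4,174.87 (≈ $10.7323 each)
Oct 12, sell 12: 12/389 × $4,174.87 → $128.78
Total COGS = $2,598.69 + $1,530.84 + $128.78 = $4,258.31
Ending inventory (cost pool remaining) = $4,046.09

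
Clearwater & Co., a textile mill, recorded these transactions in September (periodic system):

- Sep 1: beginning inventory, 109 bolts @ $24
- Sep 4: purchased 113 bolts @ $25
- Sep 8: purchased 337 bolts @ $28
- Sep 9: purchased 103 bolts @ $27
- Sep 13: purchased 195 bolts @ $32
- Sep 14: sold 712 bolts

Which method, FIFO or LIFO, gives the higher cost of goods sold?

FIFO COGS: 109 @ $24 + 113 @ $25 + 337 @ $28 + 103 @ $27 + 50 @ $32 = $19,258
LIFO COGS: 195 @ $32 + 103 @ $27 + 337 @ $28 + 77 @ $25 = $20,382

LIFO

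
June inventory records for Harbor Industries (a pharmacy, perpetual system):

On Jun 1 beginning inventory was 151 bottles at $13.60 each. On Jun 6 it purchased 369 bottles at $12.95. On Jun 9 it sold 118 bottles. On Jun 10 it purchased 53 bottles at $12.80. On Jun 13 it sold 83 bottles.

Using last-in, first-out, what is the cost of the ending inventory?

Jun 9, 118 sold [LIFO — newest first]: 118 @ $12.95 = $1,528.10
Jun 13, 83 sold [LIFO — newest first]: 53 @ $12.80 + 30 @ $12.95 = $1,066.90
Total COGS = $1,528.10 + $1,066.90 = $2,595.00
Ending inventory: 151 @ $13.60 + 221 @ $12.95 = $4,915.55

Ending inventory = $4,915.55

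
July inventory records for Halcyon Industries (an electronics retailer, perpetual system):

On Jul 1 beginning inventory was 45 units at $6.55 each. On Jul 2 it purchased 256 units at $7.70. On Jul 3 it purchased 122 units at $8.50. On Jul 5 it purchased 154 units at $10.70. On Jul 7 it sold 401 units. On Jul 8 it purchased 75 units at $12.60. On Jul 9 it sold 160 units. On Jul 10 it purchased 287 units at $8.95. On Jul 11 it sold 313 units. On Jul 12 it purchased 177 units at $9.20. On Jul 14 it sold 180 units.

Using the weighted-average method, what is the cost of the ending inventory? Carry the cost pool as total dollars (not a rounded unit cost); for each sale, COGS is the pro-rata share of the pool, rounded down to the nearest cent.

After Jul 1: 45 on hand, pool $294.75 (≈ $6.5500 each)
After Jul 2: 301 on hand, pool $2,265.95 (≈ $7.5281 each)
After Jul 3: 423 on hand, pool $3,302.95 (≈ $7.8084 each)
After Jul 5: 577 on hand, pool $4,950.75 (≈ $8.5802 each)
Jul 7, sell 401: 401/577 × $4,950.75 → $3,440.64
After Jul 8: 251 on hand, pool $2,455.11 (≈ $9.7813 each)
Jul 9, sell 160: 160/251 × $2,455.11 → $1,565.01
After Jul 10: 378 on hand, pool $3,458.75 (≈ $9.1501 each)
Jul 11, sell 313: 313/378 × $3,458.75 → $2,863.99
After Jul 12: 242 on hand, pool $2,223.16 (≈ $9.1866 each)
Jul 14, sell 180: 180/242 × $2,223.16 → $1,653.59
Total COGS = $3,440.64 + $1,565.01 + $2,863.99 + $1,653.59 = $9,523.23
Ending inventory (cost pool remaining) = $569.57

Ending inventory = $569.57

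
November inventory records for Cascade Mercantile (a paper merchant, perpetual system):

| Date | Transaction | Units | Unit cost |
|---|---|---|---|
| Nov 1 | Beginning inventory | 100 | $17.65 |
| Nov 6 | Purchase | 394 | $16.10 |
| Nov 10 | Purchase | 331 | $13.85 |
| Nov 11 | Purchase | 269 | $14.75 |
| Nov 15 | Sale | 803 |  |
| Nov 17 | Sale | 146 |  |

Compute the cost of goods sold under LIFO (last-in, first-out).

COGS = $14,171.00

Nov 15, 803 sold [LIFO — newest first]: 269 @ $14.75 + 331 @ $13.85 + 203 @ $16.10 = $11,820.40
Nov 17, 146 sold [LIFO — newest first]: 146 @ $16.10 = $2,350.60
Total COGS = $11,820.40 + $2,350.60 = $14,171.00
Ending inventory: 100 @ $17.65 + 45 @ $16.10 = $2,489.50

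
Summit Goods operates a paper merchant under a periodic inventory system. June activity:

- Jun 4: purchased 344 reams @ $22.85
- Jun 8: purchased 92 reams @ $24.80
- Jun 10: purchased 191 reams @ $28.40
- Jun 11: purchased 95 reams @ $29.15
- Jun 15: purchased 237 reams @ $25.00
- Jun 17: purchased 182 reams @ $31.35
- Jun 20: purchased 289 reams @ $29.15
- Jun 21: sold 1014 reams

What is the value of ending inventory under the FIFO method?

Jun 21, 1014 sold [FIFO — oldest first]: 344 @ $22.85 + 92 @ $24.80 + 191 @ $28.40 + 95 @ $29.15 + 237 @ $25.00 + 55 @ $31.35 = $25,984.90
Ending inventory: 127 @ $31.35 + 289 @ $29.15 = $12,405.80

Ending inventory = $12,405.80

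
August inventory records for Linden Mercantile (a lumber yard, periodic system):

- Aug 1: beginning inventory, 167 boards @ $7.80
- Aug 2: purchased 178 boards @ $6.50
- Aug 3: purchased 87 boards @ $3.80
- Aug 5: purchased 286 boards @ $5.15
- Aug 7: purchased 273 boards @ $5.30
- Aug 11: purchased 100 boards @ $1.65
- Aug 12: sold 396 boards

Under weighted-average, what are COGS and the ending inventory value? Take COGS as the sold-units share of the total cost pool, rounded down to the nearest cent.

COGS = $2,132.44; ending inventory = $3,742.56

Aug 12, sell 396: 396/1091 × $5,875.00 → $2,132.44
Ending inventory (cost pool remaining) = $3,742.56
Check: goods available $5,875.00 = COGS $2,132.44 + ending $3,742.56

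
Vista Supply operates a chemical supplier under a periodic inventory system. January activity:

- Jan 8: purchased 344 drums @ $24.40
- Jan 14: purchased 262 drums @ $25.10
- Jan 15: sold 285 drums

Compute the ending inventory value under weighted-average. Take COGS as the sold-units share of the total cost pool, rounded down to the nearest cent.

Jan 15, sell 285: 285/606 × $14,969.80 → $7,040.25
Ending inventory (cost pool remaining) = $7,929.55

Ending inventory = $7,929.55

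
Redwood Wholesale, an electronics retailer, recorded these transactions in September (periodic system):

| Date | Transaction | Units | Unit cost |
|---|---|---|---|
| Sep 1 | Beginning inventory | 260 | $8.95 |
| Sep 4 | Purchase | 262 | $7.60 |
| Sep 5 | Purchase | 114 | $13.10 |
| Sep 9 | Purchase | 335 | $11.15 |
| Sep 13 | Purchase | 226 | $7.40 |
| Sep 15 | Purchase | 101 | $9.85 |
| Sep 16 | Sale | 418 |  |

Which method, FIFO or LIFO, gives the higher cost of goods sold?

FIFO COGS: 260 @ $8.95 + 158 @ $7.60 = $3,527.80
LIFO COGS: 101 @ $9.85 + 226 @ $7.40 + 91 @ $11.15 = $3,681.90

LIFO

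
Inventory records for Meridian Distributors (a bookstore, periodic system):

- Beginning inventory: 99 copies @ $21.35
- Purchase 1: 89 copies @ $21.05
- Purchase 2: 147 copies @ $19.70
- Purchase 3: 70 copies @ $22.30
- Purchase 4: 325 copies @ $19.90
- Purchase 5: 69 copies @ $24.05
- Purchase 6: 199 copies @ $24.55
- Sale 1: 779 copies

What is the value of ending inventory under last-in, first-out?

Sale 1 (779) [LIFO — newest first]: 199 @ $24.55 + 69 @ $24.05 + 325 @ $19.90 + 70 @ $22.30 + 116 @ $19.70 = $16,858.60
Ending inventory: 99 @ $21.35 + 89 @ $21.05 + 31 @ $19.70 = $4,597.80
Check: goods available $21,456.40 = COGS $16,858.60 + ending $4,597.80

Ending inventory = $4,597.80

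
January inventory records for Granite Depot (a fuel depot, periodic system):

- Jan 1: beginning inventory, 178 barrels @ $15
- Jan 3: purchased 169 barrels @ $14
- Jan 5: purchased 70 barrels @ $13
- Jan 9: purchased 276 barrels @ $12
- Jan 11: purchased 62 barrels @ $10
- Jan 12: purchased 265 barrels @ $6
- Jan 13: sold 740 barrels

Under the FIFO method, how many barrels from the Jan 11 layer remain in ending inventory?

Jan 13, 740 sold [FIFO — oldest first]: 178 @ $15 + 169 @ $14 + 70 @ $13 + 276 @ $12 + 47 @ $10 = $9,728
Ending inventory: 15 @ $10 + 265 @ $6 = $1,740

15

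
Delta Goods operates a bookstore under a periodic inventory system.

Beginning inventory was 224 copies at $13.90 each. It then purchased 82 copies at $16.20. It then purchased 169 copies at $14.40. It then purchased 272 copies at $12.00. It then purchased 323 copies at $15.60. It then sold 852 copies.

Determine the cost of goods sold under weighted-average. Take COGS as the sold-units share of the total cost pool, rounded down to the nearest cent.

Sale 1, sell 852: 852/1070 × $15,178.40 → $12,085.97
Ending inventory (cost pool remaining) = $3,092.43

COGS = $12,085.97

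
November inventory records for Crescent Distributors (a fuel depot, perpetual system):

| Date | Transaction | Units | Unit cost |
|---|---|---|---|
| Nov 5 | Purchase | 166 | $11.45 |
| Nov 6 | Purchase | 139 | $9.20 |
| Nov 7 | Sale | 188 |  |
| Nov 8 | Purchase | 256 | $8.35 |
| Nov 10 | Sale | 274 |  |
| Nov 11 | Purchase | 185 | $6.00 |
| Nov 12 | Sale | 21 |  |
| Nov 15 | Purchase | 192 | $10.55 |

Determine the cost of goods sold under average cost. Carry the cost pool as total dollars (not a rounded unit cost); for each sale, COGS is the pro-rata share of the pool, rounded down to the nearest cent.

After Nov 5: 166 on hand, pool $1,900.70 (≈ $11.4500 each)
After Nov 6: 305 on hand, pool $3,179.50 (≈ $10.4246 each)
Nov 7, sell 188: 188/305 × $3,179.50 → $1,959.82
After Nov 8: 373 on hand, pool $3,357.28 (≈ $9.0008 each)
Nov 10, sell 274: 274/373 × $3,357.28 → $2,466.20
After Nov 11: 284 on hand, pool $2,001.08 (≈ $7.0461 each)
Nov 12, sell 21: 21/284 × $2,001.08 → $147.96
After Nov 15: 455 on hand, pool $3,878.72 (≈ $8.5247 each)
Total COGS = $1,959.82 + $2,466.20 + $147.96 = $4,573.98
Ending inventory (cost pool remaining) = $3,878.72
Check: goods available $8,452.70 = COGS $4,573.98 + ending $3,878.72

COGS = $4,573.98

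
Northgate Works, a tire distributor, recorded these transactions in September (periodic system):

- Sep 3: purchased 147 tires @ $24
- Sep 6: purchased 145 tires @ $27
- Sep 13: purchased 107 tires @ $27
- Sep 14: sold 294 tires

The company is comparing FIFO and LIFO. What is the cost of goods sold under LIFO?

COGS = $7,812

FIFO COGS: 147 @ $24 + 145 @ $27 + 2 @ $27 = $7,497
LIFO COGS: 107 @ $27 + 145 @ $27 + 42 @ $24 = $7,812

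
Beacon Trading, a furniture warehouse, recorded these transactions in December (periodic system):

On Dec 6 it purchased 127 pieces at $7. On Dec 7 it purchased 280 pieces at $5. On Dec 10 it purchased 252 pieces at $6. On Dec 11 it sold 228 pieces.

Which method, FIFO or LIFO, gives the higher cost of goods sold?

FIFO

FIFO COGS: 127 @ $7 + 101 @ $5 = $1,394
LIFO COGS: 228 @ $6 = $1,368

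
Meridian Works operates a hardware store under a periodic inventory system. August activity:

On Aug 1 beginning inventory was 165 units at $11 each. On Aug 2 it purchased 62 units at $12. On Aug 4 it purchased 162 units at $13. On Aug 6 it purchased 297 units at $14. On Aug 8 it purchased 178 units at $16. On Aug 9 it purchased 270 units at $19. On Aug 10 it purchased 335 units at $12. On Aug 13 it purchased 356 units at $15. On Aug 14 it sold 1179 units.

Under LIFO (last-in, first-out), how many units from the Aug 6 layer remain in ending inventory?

257

Aug 14, 1179 sold [LIFO — newest first]: 356 @ $15 + 335 @ $12 + 270 @ $19 + 178 @ $16 + 40 @ $14 = $17,898
Ending inventory: 165 @ $11 + 62 @ $12 + 162 @ $13 + 257 @ $14 = $8,263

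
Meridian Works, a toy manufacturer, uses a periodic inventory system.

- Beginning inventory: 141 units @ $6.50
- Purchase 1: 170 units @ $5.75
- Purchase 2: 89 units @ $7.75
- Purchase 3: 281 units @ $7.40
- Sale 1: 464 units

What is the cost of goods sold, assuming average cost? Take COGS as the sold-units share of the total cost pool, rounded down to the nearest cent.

Sale 1, sell 464: 464/681 × $4,663.15 → $3,177.24
Ending inventory (cost pool remaining) = $1,485.91

COGS = $3,177.24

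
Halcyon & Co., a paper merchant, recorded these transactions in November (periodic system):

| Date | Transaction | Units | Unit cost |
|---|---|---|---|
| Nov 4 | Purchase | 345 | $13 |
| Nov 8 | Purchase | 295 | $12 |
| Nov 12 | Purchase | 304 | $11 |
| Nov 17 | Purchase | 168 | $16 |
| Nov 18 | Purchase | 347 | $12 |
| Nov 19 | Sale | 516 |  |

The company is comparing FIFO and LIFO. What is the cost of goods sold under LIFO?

COGS = $6,863

FIFO COGS: 345 @ $13 + 171 @ $12 = $6,537
LIFO COGS: 347 @ $12 + 168 @ $16 + 1 @ $11 = $6,863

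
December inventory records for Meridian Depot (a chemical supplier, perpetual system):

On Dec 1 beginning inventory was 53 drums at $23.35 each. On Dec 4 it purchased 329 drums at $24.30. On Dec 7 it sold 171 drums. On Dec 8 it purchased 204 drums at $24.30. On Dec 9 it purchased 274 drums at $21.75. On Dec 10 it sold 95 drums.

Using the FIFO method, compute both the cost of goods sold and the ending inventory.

Dec 7, 171 sold [FIFO — oldest first]: 53 @ $23.35 + 118 @ $24.30 = $4,104.95
Dec 10, 95 sold [FIFO — oldest first]: 95 @ $24.30 = $2,308.50
Total COGS = $4,104.95 + $2,308.50 = $6,413.45
Ending inventory: 116 @ $24.30 + 204 @ $24.30 + 274 @ $21.75 = $13,735.50

COGS = $6,413.45; ending inventory = $13,735.50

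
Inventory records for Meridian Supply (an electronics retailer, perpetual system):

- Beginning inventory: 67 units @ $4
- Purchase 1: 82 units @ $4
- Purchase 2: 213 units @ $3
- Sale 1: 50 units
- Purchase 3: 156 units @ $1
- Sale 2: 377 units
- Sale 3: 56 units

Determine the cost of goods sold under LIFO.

COGS = $1,251

Sale 1 (50) [LIFO — newest first]: 50 @ $3 = $150
Sale 2 (377) [LIFO — newest first]: 156 @ $1 + 163 @ $3 + 58 @ $4 = $877
Sale 3 (56) [LIFO — newest first]: 24 @ $4 + 32 @ $4 = $224
Total COGS = $150 + $877 + $224 = $1,251
Ending inventory: 35 @ $4 = $140
Check: goods available $1,391 = COGS $1,251 + ending $140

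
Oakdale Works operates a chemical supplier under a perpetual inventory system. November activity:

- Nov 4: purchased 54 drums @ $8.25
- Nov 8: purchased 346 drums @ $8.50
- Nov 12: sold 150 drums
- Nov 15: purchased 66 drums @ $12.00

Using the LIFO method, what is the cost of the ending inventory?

Nov 12, 150 sold [LIFO — newest first]: 150 @ $8.50 = $1,275.00
Ending inventory: 54 @ $8.25 + 196 @ $8.50 + 66 @ $12.00 = $2,903.50

Ending inventory = $2,903.50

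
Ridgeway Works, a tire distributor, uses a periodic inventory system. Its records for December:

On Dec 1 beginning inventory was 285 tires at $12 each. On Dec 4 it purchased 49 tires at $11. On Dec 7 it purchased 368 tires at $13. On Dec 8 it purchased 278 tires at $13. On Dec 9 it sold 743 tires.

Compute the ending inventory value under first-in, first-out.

Dec 9, 743 sold [FIFO — oldest first]: 285 @ $12 + 49 @ $11 + 368 @ $13 + 41 @ $13 = $9,276
Ending inventory: 237 @ $13 = $3,081

Ending inventory = $3,081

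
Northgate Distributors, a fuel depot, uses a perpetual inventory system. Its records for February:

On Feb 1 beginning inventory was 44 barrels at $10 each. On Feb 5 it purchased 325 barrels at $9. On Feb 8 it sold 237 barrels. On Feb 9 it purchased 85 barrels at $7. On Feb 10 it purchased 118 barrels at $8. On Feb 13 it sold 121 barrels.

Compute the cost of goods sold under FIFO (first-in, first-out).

Feb 8, 237 sold [FIFO — oldest first]: 44 @ $10 + 193 @ $9 = $2,177
Feb 13, 121 sold [FIFO — oldest first]: 121 @ $9 = $1,089
Total COGS = $2,177 + $1,089 = $3,266
Ending inventory: 11 @ $9 + 85 @ $7 + 118 @ $8 = $1,638

COGS = $3,266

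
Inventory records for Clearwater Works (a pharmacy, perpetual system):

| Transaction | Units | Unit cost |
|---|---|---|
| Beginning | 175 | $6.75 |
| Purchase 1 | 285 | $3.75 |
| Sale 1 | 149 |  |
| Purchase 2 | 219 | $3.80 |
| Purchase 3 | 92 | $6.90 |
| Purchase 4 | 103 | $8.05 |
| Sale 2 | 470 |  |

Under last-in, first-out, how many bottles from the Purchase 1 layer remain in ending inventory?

80

Sale 1 (149) [LIFO — newest first]: 149 @ $3.75 = $558.75
Sale 2 (470) [LIFO — newest first]: 103 @ $8.05 + 92 @ $6.90 + 219 @ $3.80 + 56 @ $3.75 = $2,506.15
Total COGS = $558.75 + $2,506.15 = $3,064.90
Ending inventory: 175 @ $6.75 + 80 @ $3.75 = $1,481.25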